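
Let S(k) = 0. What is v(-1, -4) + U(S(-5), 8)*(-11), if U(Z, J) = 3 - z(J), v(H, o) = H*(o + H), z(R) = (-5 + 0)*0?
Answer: -28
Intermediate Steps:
z(R) = 0 (z(R) = -5*0 = 0)
v(H, o) = H*(H + o)
U(Z, J) = 3 (U(Z, J) = 3 - 1*0 = 3 + 0 = 3)
v(-1, -4) + U(S(-5), 8)*(-11) = -(-1 - 4) + 3*(-11) = -1*(-5) - 33 = 5 - 33 = -28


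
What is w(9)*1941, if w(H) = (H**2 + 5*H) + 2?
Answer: 248448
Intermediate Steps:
w(H) = 2 + H**2 + 5*H
w(9)*1941 = (2 + 9**2 + 5*9)*1941 = (2 + 81 + 45)*1941 = 128*1941 = 248448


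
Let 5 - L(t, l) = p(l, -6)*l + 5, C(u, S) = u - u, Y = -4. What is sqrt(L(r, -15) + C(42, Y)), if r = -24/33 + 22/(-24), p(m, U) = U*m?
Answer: 15*sqrt(6) ≈ 36.742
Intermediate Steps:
C(u, S) = 0
r = -217/132 (r = -24*1/33 + 22*(-1/24) = -8/11 - 11/12 = -217/132 ≈ -1.6439)
L(t, l) = 6*l**2 (L(t, l) = 5 - ((-6*l)*l + 5) = 5 - (-6*l**2 + 5) = 5 - (5 - 6*l**2) = 5 + (-5 + 6*l**2) = 6*l**2)
sqrt(L(r, -15) + C(42, Y)) = sqrt(6*(-15)**2 + 0) = sqrt(6*225 + 0) = sqrt(1350 + 0) = sqrt(1350) = 15*sqrt(6)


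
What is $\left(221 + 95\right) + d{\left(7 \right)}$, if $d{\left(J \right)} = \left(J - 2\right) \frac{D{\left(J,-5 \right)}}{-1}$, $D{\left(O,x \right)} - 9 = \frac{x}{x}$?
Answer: $266$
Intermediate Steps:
$D{\left(O,x \right)} = 10$ ($D{\left(O,x \right)} = 9 + \frac{x}{x} = 9 + 1 = 10$)
$d{\left(J \right)} = 20 - 10 J$ ($d{\left(J \right)} = \left(J - 2\right) \frac{10}{-1} = \left(-2 + J\right) 10 \left(-1\right) = \left(-2 + J\right) \left(-10\right) = 20 - 10 J$)
$\left(221 + 95\right) + d{\left(7 \right)} = \left(221 + 95\right) + \left(20 - 70\right) = 316 + \left(20 - 70\right) = 316 - 50 = 266$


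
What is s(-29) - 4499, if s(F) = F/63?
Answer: -283466/63 ≈ -4499.5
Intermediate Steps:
s(F) = F/63 (s(F) = F*(1/63) = F/63)
s(-29) - 4499 = (1/63)*(-29) - 4499 = -29/63 - 4499 = -283466/63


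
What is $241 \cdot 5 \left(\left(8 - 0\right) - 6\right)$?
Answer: $2410$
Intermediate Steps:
$241 \cdot 5 \left(\left(8 - 0\right) - 6\right) = 241 \cdot 5 \left(\left(8 + 0\right) - 6\right) = 241 \cdot 5 \left(8 - 6\right) = 241 \cdot 5 \cdot 2 = 241 \cdot 10 = 2410$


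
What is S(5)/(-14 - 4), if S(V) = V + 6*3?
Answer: -23/18 ≈ -1.2778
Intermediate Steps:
S(V) = 18 + V (S(V) = V + 18 = 18 + V)
S(5)/(-14 - 4) = (18 + 5)/(-14 - 4) = 23/(-18) = 23*(-1/18) = -23/18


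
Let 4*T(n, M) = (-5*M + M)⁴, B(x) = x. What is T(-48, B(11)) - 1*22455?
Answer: 914569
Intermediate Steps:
T(n, M) = 64*M⁴ (T(n, M) = (-5*M + M)⁴/4 = (-4*M)⁴/4 = (256*M⁴)/4 = 64*M⁴)
T(-48, B(11)) - 1*22455 = 64*11⁴ - 1*22455 = 64*14641 - 22455 = 937024 - 22455 = 914569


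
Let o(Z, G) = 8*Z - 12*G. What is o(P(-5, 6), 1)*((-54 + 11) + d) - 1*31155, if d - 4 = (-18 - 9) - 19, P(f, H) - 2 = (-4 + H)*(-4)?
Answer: -26055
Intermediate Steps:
P(f, H) = 18 - 4*H (P(f, H) = 2 + (-4 + H)*(-4) = 2 + (16 - 4*H) = 18 - 4*H)
d = -42 (d = 4 + ((-18 - 9) - 19) = 4 + (-27 - 19) = 4 - 46 = -42)
o(Z, G) = -12*G + 8*Z
o(P(-5, 6), 1)*((-54 + 11) + d) - 1*31155 = (-12*1 + 8*(18 - 4*6))*((-54 + 11) - 42) - 1*31155 = (-12 + 8*(18 - 24))*(-43 - 42) - 31155 = (-12 + 8*(-6))*(-85) - 31155 = (-12 - 48)*(-85) - 31155 = -60*(-85) - 31155 = 5100 - 31155 = -26055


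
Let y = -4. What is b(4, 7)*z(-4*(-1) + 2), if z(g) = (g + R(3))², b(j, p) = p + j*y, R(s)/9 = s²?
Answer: -68121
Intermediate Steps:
R(s) = 9*s²
b(j, p) = p - 4*j (b(j, p) = p + j*(-4) = p - 4*j)
z(g) = (81 + g)² (z(g) = (g + 9*3²)² = (g + 9*9)² = (g + 81)² = (81 + g)²)
b(4, 7)*z(-4*(-1) + 2) = (7 - 4*4)*(81 + (-4*(-1) + 2))² = (7 - 16)*(81 + (4 + 2))² = -9*(81 + 6)² = -9*87² = -9*7569 = -68121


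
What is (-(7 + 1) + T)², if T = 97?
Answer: 7921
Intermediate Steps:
(-(7 + 1) + T)² = (-(7 + 1) + 97)² = (-1*8 + 97)² = (-8 + 97)² = 89² = 7921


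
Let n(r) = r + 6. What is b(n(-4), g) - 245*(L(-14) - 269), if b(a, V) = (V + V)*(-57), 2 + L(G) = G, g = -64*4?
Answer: 99009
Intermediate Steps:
g = -256
L(G) = -2 + G
n(r) = 6 + r
b(a, V) = -114*V (b(a, V) = (2*V)*(-57) = -114*V)
b(n(-4), g) - 245*(L(-14) - 269) = -114*(-256) - 245*((-2 - 14) - 269) = 29184 - 245*(-16 - 269) = 29184 - 245*(-285) = 29184 - 1*(-69825) = 29184 + 69825 = 99009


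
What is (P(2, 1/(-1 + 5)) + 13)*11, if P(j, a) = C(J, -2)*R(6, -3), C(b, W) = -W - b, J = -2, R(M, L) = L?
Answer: 11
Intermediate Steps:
P(j, a) = -12 (P(j, a) = (-1*(-2) - 1*(-2))*(-3) = (2 + 2)*(-3) = 4*(-3) = -12)
(P(2, 1/(-1 + 5)) + 13)*11 = (-12 + 13)*11 = 1*11 = 11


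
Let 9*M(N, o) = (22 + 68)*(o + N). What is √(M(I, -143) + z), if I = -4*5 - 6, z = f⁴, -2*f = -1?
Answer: I*√27039/4 ≈ 41.109*I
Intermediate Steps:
f = ½ (f = -½*(-1) = ½ ≈ 0.50000)
z = 1/16 (z = (½)⁴ = 1/16 ≈ 0.062500)
I = -26 (I = -20 - 6 = -26)
M(N, o) = 10*N + 10*o (M(N, o) = ((22 + 68)*(o + N))/9 = (90*(N + o))/9 = (90*N + 90*o)/9 = 10*N + 10*o)
√(M(I, -143) + z) = √((10*(-26) + 10*(-143)) + 1/16) = √((-260 - 1430) + 1/16) = √(-1690 + 1/16) = √(-27039/16) = I*√27039/4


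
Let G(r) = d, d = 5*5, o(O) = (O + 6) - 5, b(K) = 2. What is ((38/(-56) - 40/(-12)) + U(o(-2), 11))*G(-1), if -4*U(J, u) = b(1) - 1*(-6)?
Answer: 1375/84 ≈ 16.369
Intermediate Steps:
o(O) = 1 + O (o(O) = (6 + O) - 5 = 1 + O)
d = 25
U(J, u) = -2 (U(J, u) = -(2 - 1*(-6))/4 = -(2 + 6)/4 = -1/4*8 = -2)
G(r) = 25
((38/(-56) - 40/(-12)) + U(o(-2), 11))*G(-1) = ((38/(-56) - 40/(-12)) - 2)*25 = ((38*(-1/56) - 40*(-1/12)) - 2)*25 = ((-19/28 + 10/3) - 2)*25 = (223/84 - 2)*25 = (55/84)*25 = 1375/84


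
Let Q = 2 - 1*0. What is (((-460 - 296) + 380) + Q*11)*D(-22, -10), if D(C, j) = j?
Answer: 3540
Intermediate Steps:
Q = 2 (Q = 2 + 0 = 2)
(((-460 - 296) + 380) + Q*11)*D(-22, -10) = (((-460 - 296) + 380) + 2*11)*(-10) = ((-756 + 380) + 22)*(-10) = (-376 + 22)*(-10) = -354*(-10) = 3540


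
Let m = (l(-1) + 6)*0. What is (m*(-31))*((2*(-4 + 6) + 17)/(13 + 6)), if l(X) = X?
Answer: 0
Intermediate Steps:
m = 0 (m = (-1 + 6)*0 = 5*0 = 0)
(m*(-31))*((2*(-4 + 6) + 17)/(13 + 6)) = (0*(-31))*((2*(-4 + 6) + 17)/(13 + 6)) = 0*((2*2 + 17)/19) = 0*((4 + 17)*(1/19)) = 0*(21*(1/19)) = 0*(21/19) = 0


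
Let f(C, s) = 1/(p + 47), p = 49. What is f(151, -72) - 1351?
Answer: -129695/96 ≈ -1351.0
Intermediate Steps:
f(C, s) = 1/96 (f(C, s) = 1/(49 + 47) = 1/96)
f(151, -72) - 1351 = 1/96 - 1351 = -129695/96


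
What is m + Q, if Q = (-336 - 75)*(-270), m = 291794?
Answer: 402764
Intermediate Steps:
Q = 110970 (Q = -411*(-270) = 110970)
m + Q = 291794 + 110970 = 402764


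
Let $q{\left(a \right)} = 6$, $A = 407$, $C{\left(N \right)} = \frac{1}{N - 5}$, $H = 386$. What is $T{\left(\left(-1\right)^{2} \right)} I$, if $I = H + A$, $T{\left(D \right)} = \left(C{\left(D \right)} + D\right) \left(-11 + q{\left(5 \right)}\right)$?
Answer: $- \frac{11895}{4} \approx -2973.8$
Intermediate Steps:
$C{\left(N \right)} = \frac{1}{-5 + N}$
$T{\left(D \right)} = - 5 D - \frac{5}{-5 + D}$ ($T{\left(D \right)} = \left(\frac{1}{-5 + D} + D\right) \left(-11 + 6\right) = \left(D + \frac{1}{-5 + D}\right) \left(-5\right) = - 5 D - \frac{5}{-5 + D}$)
$I = 793$ ($I = 386 + 407 = 793$)
$T{\left(\left(-1\right)^{2} \right)} I = \frac{5 \left(-1 - \left(-1\right)^{2} \left(-5 + \left(-1\right)^{2}\right)\right)}{-5 + \left(-1\right)^{2}} \cdot 793 = \frac{5 \left(-1 - 1 \left(-5 + 1\right)\right)}{-5 + 1} \cdot 793 = \frac{5 \left(-1 - 1 \left(-4\right)\right)}{-4} \cdot 793 = 5 \left(- \frac{1}{4}\right) \left(-1 + 4\right) 793 = 5 \left(- \frac{1}{4}\right) 3 \cdot 793 = \left(- \frac{15}{4}\right) 793 = - \frac{11895}{4}$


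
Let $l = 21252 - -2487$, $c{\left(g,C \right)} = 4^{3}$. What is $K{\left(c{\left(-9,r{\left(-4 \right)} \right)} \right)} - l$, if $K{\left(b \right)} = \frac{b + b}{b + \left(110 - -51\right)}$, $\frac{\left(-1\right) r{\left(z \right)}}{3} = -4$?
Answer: $- \frac{5341147}{225} \approx -23738.0$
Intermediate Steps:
$r{\left(z \right)} = 12$ ($r{\left(z \right)} = \left(-3\right) \left(-4\right) = 12$)
$c{\left(g,C \right)} = 64$
$l = 23739$ ($l = 21252 + 2487 = 23739$)
$K{\left(b \right)} = \frac{2 b}{161 + b}$ ($K{\left(b \right)} = \frac{2 b}{b + \left(110 + 51\right)} = \frac{2 b}{b + 161} = \frac{2 b}{161 + b}$)
$K{\left(c{\left(-9,r{\left(-4 \right)} \right)} \right)} - l = 2 \cdot 64 \frac{1}{161 + 64} - 23739 = 2 \cdot 64 \cdot \frac{1}{225} - 23739 = \frac{128}{225} - 23739 = - \frac{5341147}{225}$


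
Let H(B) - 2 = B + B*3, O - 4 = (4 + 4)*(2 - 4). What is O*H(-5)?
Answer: 216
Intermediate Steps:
O = -12 (O = 4 + (4 + 4)*(2 - 4) = 4 + 8*(-2) = 4 - 16 = -12)
H(B) = 2 + 4*B (H(B) = 2 + (B + B*3) = 2 + (B + 3*B) = 2 + 4*B)
O*H(-5) = -12*(2 + 4*(-5)) = -12*(2 - 20) = -12*(-18) = 216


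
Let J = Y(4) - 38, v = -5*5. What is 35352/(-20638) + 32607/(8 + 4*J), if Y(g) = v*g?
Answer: -20358081/330208 ≈ -61.652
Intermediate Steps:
v = -25
Y(g) = -25*g
J = -138 (J = -25*4 - 38 = -100 - 38 = -138)
35352/(-20638) + 32607/(8 + 4*J) = 35352/(-20638) + 32607/(8 + 4*(-138)) = 35352*(-1/20638) + 32607/(8 - 552) = -17676/10319 + 32607/(-544) = -17676/10319 + 32607*(-1/544) = -17676/10319 - 32607/544 = -20358081/330208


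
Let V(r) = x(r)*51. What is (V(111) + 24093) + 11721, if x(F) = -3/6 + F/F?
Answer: 71679/2 ≈ 35840.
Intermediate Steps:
x(F) = ½ (x(F) = -3*⅙ + 1 = -½ + 1 = ½)
V(r) = 51/2 (V(r) = (½)*51 = 51/2)
(V(111) + 24093) + 11721 = (51/2 + 24093) + 11721 = 48237/2 + 11721 = 71679/2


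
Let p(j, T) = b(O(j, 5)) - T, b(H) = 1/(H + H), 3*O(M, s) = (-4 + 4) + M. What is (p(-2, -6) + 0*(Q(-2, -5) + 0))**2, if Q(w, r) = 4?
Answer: 441/16 ≈ 27.563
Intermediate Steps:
O(M, s) = M/3 (O(M, s) = ((-4 + 4) + M)/3 = (0 + M)/3 = M/3)
b(H) = 1/(2*H)
p(j, T) = -T + 3/(2*j) (p(j, T) = 1/(2*((j/3))) - T = (3/j)/2 - T = 3/(2*j) - T = -T + 3/(2*j))
(p(-2, -6) + 0*(Q(-2, -5) + 0))**2 = ((-1*(-6) + (3/2)/(-2)) + 0*(4 + 0))**2 = ((6 + (3/2)*(-1/2)) + 0*4)**2 = ((6 - 3/4) + 0)**2 = (21/4 + 0)**2 = (21/4)**2 = 441/16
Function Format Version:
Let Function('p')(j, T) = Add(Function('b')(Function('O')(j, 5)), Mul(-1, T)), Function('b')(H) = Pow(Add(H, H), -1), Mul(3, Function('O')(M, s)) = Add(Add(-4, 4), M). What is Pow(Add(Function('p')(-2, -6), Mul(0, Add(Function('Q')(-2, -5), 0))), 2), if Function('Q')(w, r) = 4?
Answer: Rational(441, 16) ≈ 27.563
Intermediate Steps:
Function('O')(M, s) = Mul(Rational(1, 3), M) (Function('O')(M, s) = Mul(Rational(1, 3), Add(Add(-4, 4), M)) = Mul(Rational(1, 3), Add(0, M)) = Mul(Rational(1, 3), M))
Function('b')(H) = Mul(Rational(1, 2), Pow(H, -1)) (Function('b')(H) = Pow(Mul(2, H), -1) = Mul(Rational(1, 2), Pow(H, -1)))
Function('p')(j, T) = Add(Mul(-1, T), Mul(Rational(3, 2), Pow(j, -1))) (Function('p')(j, T) = Add(Mul(Rational(1, 2), Pow(Mul(Rational(1, 3), j), -1)), Mul(-1, T)) = Add(Mul(Rational(1, 2), Mul(3, Pow(j, -1))), Mul(-1, T)) = Add(Mul(Rational(3, 2), Pow(j, -1)), Mul(-1, T)) = Add(Mul(-1, T), Mul(Rational(3, 2), Pow(j, -1))))
Pow(Add(Function('p')(-2, -6), Mul(0, Add(Function('Q')(-2, -5), 0))), 2) = Pow(Add(Add(Mul(-1, -6), Mul(Rational(3, 2), Pow(-2, -1))), Mul(0, Add(4, 0))), 2) = Pow(Add(Add(6, Mul(Rational(3, 2), Rational(-1, 2))), Mul(0, 4)), 2) = Pow(Add(Add(6, Rational(-3, 4)), 0), 2) = Pow(Add(Rational(21, 4), 0), 2) = Pow(Rational(21, 4), 2) = Rational(441, 16)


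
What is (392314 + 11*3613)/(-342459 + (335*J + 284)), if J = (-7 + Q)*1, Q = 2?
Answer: -432057/343850 ≈ -1.2565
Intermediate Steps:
J = -5 (J = (-7 + 2)*1 = -5*1 = -5)
(392314 + 11*3613)/(-342459 + (335*J + 284)) = (392314 + 11*3613)/(-342459 + (335*(-5) + 284)) = (392314 + 39743)/(-342459 + (-1675 + 284)) = 432057/(-342459 - 1391) = 432057/(-343850) = 432057*(-1/343850) = -432057/343850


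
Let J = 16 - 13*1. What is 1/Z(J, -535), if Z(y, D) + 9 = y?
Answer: -1/6 ≈ -0.16667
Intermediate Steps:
J = 3 (J = 16 - 13 = 3)
Z(y, D) = -9 + y
1/Z(J, -535) = 1/(-9 + 3) = 1/(-6) = -1/6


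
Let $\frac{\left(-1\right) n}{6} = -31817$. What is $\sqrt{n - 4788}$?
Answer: $\sqrt{186114} \approx 431.41$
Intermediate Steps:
$n = 190902$ ($n = \left(-6\right) \left(-31817\right) = 190902$)
$\sqrt{n - 4788} = \sqrt{190902 - 4788} = \sqrt{186114}$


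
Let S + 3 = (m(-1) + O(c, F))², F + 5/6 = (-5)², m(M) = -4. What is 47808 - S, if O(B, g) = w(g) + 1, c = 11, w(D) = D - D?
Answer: 47802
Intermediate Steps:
w(D) = 0
F = 145/6 (F = -⅚ + (-5)² = -⅚ + 25 = 145/6 ≈ 24.167)
O(B, g) = 1 (O(B, g) = 0 + 1 = 1)
S = 6 (S = -3 + (-4 + 1)² = -3 + (-3)² = -3 + 9 = 6)
47808 - S = 47808 - 1*6 = 47808 - 6 = 47802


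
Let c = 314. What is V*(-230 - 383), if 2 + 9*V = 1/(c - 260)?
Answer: 65591/486 ≈ 134.96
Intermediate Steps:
V = -107/486 (V = -2/9 + 1/(9*(314 - 260)) = -2/9 + (1/9)/54 = -2/9 + (1/9)*(1/54) = -2/9 + 1/486 = -107/486 ≈ -0.22016)
V*(-230 - 383) = -107*(-230 - 383)/486 = -107/486*(-613) = 65591/486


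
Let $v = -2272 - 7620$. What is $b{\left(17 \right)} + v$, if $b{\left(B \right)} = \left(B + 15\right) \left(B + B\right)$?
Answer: $-8804$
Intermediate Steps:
$b{\left(B \right)} = 2 B \left(15 + B\right)$ ($b{\left(B \right)} = \left(15 + B\right) 2 B = 2 B \left(15 + B\right)$)
$v = -9892$ ($v = -2272 - 7620 = -9892$)
$b{\left(17 \right)} + v = 2 \cdot 17 \left(15 + 17\right) - 9892 = 2 \cdot 17 \cdot 32 - 9892 = 1088 - 9892 = -8804$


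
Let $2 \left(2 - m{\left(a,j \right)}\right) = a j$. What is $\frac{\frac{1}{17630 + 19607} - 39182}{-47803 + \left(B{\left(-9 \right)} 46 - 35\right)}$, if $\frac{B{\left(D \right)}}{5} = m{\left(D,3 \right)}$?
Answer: $\frac{1459020133}{1648593701} \approx 0.88501$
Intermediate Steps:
$m{\left(a,j \right)} = 2 - \frac{a j}{2}$
$B{\left(D \right)} = 10 - \frac{15 D}{2}$ ($B{\left(D \right)} = 5 \left(2 - \frac{1}{2} D 3\right) = 5 \left(2 - \frac{3 D}{2}\right) = 10 - \frac{15 D}{2}$)
$\frac{\frac{1}{17630 + 19607} - 39182}{-47803 + \left(B{\left(-9 \right)} 46 - 35\right)} = \frac{\frac{1}{17630 + 19607} - 39182}{-47803 - \left(35 - \left(10 - - \frac{135}{2}\right) 46\right)} = \frac{\frac{1}{37237} - 39182}{-47803 - \left(35 - \left(10 + \frac{135}{2}\right) 46\right)} = \frac{\frac{1}{37237} - 39182}{-47803 + \left(\frac{155}{2} \cdot 46 - 35\right)} = - \frac{1459020133}{37237 \left(-47803 + \left(3565 - 35\right)\right)} = - \frac{1459020133}{37237 \left(-47803 + 3530\right)} = - \frac{1459020133}{37237 \left(-44273\right)} = \left(- \frac{1459020133}{37237}\right) \left(- \frac{1}{44273}\right) = \frac{1459020133}{1648593701}$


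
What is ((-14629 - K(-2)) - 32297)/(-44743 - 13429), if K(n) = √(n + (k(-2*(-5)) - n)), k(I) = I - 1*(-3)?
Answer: 23463/29086 + √13/58172 ≈ 0.80674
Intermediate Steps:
k(I) = 3 + I (k(I) = I + 3 = 3 + I)
K(n) = √13 (K(n) = √(n + ((3 - 2*(-5)) - n)) = √(n + ((3 + 10) - n)) = √(n + (13 - n)) = √13)
((-14629 - K(-2)) - 32297)/(-44743 - 13429) = ((-14629 - √13) - 32297)/(-44743 - 13429) = (-46926 - √13)/(-58172) = (-46926 - √13)*(-1/58172) = 23463/29086 + √13/58172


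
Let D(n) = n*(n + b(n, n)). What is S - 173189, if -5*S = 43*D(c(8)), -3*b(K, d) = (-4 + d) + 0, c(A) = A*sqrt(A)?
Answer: -2641867/15 - 2752*sqrt(2)/15 ≈ -1.7638e+5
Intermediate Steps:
c(A) = A**(3/2)
b(K, d) = 4/3 - d/3 (b(K, d) = -((-4 + d) + 0)/3 = -(-4 + d)/3 = 4/3 - d/3)
D(n) = n*(4/3 + 2*n/3) (D(n) = n*(n + (4/3 - n/3)) = n*(4/3 + 2*n/3))
S = -1376*sqrt(2)*(2 + 16*sqrt(2))/15 (S = -43*2*8**(3/2)*(2 + 8**(3/2))/3/5 = -43*2*(16*sqrt(2))*(2 + 16*sqrt(2))/3/5 = -43*32*sqrt(2)*(2 + 16*sqrt(2))/3/5 = -1376*sqrt(2)*(2 + 16*sqrt(2))/15 ≈ -3194.9)
S - 173189 = (-44032/15 - 2752*sqrt(2)/15) - 173189 = -2641867/15 - 2752*sqrt(2)/15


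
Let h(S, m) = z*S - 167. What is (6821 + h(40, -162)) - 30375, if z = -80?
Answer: -26921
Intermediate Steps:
h(S, m) = -167 - 80*S (h(S, m) = -80*S - 167 = -167 - 80*S)
(6821 + h(40, -162)) - 30375 = (6821 + (-167 - 80*40)) - 30375 = (6821 + (-167 - 3200)) - 30375 = (6821 - 3367) - 30375 = 3454 - 30375 = -26921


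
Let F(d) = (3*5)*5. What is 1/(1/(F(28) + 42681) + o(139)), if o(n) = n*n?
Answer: 42756/826088677 ≈ 5.1757e-5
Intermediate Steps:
F(d) = 75 (F(d) = 15*5 = 75)
o(n) = n²
1/(1/(F(28) + 42681) + o(139)) = 1/(1/(75 + 42681) + 139²) = 1/(1/42756 + 19321) = 1/(826088677/42756) = 42756/826088677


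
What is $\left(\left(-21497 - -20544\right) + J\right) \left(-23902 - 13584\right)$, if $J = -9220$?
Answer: $381345078$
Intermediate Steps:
$\left(\left(-21497 - -20544\right) + J\right) \left(-23902 - 13584\right) = \left(\left(-21497 - -20544\right) - 9220\right) \left(-23902 - 13584\right) = \left(\left(-21497 + 20544\right) - 9220\right) \left(-23902 - 13584\right) = \left(-953 - 9220\right) \left(-23902 - 13584\right) = \left(-10173\right) \left(-37486\right) = 381345078$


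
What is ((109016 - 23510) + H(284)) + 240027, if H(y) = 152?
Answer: 325685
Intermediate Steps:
((109016 - 23510) + H(284)) + 240027 = ((109016 - 23510) + 152) + 240027 = (85506 + 152) + 240027 = 85658 + 240027 = 325685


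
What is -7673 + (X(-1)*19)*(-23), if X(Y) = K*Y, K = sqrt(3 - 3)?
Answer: -7673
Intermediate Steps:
K = 0 (K = sqrt(0) = 0)
X(Y) = 0 (X(Y) = 0*Y = 0)
-7673 + (X(-1)*19)*(-23) = -7673 + (0*19)*(-23) = -7673 + 0*(-23) = -7673 + 0 = -7673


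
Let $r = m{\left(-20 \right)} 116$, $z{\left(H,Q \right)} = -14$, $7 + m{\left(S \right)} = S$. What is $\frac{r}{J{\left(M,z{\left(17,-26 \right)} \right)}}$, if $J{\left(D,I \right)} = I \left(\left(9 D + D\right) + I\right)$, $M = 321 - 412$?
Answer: $- \frac{261}{1078} \approx -0.24212$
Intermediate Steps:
$m{\left(S \right)} = -7 + S$
$M = -91$
$J{\left(D,I \right)} = I \left(I + 10 D\right)$ ($J{\left(D,I \right)} = I \left(10 D + I\right) = I \left(I + 10 D\right)$)
$r = -3132$ ($r = \left(-7 - 20\right) 116 = \left(-27\right) 116 = -3132$)
$\frac{r}{J{\left(M,z{\left(17,-26 \right)} \right)}} = - \frac{3132}{\left(-14\right) \left(-14 + 10 \left(-91\right)\right)} = - \frac{3132}{\left(-14\right) \left(-14 - 910\right)} = - \frac{3132}{\left(-14\right) \left(-924\right)} = - \frac{3132}{12936} = \left(-3132\right) \frac{1}{12936} = - \frac{261}{1078}$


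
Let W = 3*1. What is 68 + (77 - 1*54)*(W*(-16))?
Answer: -1036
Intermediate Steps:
W = 3
68 + (77 - 1*54)*(W*(-16)) = 68 + (77 - 1*54)*(3*(-16)) = 68 + (77 - 54)*(-48) = 68 + 23*(-48) = 68 - 1104 = -1036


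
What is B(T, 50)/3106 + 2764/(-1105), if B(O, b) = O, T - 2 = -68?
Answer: -4328957/1716065 ≈ -2.5226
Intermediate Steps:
T = -66 (T = 2 - 68 = -66)
B(T, 50)/3106 + 2764/(-1105) = -66/3106 + 2764/(-1105) = -66*1/3106 + 2764*(-1/1105) = -33/1553 - 2764/1105 = -4328957/1716065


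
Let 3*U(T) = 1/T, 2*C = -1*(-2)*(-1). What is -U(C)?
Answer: ⅓ ≈ 0.33333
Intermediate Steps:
C = -1 (C = (-1*(-2)*(-1))/2 = (2*(-1))/2 = (½)*(-2) = -1)
U(T) = 1/(3*T)
-U(C) = -1/(3*(-1)) = -(-1)/3 = -1*(-⅓) = ⅓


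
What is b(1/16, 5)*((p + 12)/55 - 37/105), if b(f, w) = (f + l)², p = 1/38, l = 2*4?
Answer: -32555343/3745280 ≈ -8.6924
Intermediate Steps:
l = 8
p = 1/38 ≈ 0.026316
b(f, w) = (8 + f)² (b(f, w) = (f + 8)² = (8 + f)²)
b(1/16, 5)*((p + 12)/55 - 37/105) = (8 + 1/16)²*((1/38 + 12)/55 - 37/105) = (8 + 1/16)²*((457/38)*(1/55) - 37*1/105) = (129/16)²*(457/2090 - 37/105) = (16641/256)*(-5869/43890) = -32555343/3745280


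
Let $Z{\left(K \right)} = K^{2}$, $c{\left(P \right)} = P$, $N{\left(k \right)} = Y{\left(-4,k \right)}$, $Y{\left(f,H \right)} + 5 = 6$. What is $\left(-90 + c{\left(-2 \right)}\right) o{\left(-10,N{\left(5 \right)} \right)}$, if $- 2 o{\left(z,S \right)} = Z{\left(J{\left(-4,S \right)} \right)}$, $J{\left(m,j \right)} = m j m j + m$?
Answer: $6624$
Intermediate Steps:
$Y{\left(f,H \right)} = 1$ ($Y{\left(f,H \right)} = -5 + 6 = 1$)
$N{\left(k \right)} = 1$
$J{\left(m,j \right)} = m + j^{2} m^{2}$ ($J{\left(m,j \right)} = j m m j + m = j m^{2} j + m = j^{2} m^{2} + m = m + j^{2} m^{2}$)
$o{\left(z,S \right)} = - \frac{\left(-4 + 16 S^{2}\right)^{2}}{2}$ ($o{\left(z,S \right)} = - \frac{\left(- 4 \left(1 - 4 S^{2}\right)\right)^{2}}{2} = - \frac{\left(-4 + 16 S^{2}\right)^{2}}{2}$)
$\left(-90 + c{\left(-2 \right)}\right) o{\left(-10,N{\left(5 \right)} \right)} = \left(-90 - 2\right) \left(- 8 \left(-1 + 4 \cdot 1^{2}\right)^{2}\right) = - 92 \left(- 8 \left(-1 + 4 \cdot 1\right)^{2}\right) = - 92 \left(- 8 \left(-1 + 4\right)^{2}\right) = - 92 \left(- 8 \cdot 3^{2}\right) = - 92 \left(\left(-8\right) 9\right) = \left(-92\right) \left(-72\right) = 6624$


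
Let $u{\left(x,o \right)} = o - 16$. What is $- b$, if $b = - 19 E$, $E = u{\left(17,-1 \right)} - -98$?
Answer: $1539$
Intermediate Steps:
$u{\left(x,o \right)} = -16 + o$
$E = 81$ ($E = \left(-16 - 1\right) - -98 = -17 + 98 = 81$)
$b = -1539$ ($b = \left(-19\right) 81 = -1539$)
$- b = \left(-1\right) \left(-1539\right) = 1539$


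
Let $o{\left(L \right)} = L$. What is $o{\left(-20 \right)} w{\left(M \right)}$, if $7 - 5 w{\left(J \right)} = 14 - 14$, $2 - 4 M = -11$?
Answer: $-28$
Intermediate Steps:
$M = \frac{13}{4}$ ($M = \frac{1}{2} - - \frac{11}{4} = \frac{1}{2} + \frac{11}{4} = \frac{13}{4} \approx 3.25$)
$w{\left(J \right)} = \frac{7}{5}$ ($w{\left(J \right)} = \frac{7}{5} - \frac{14 - 14}{5} = \frac{7}{5} - 0 = \frac{7}{5} + 0 = \frac{7}{5}$)
$o{\left(-20 \right)} w{\left(M \right)} = \left(-20\right) \frac{7}{5} = -28$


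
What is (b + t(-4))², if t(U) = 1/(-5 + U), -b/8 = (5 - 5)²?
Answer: 1/81 ≈ 0.012346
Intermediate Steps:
b = 0 (b = -8*(5 - 5)² = -8*0² = -8*0 = 0)
(b + t(-4))² = (0 + 1/(-5 - 4))² = (0 + 1/(-9))² = (0 - ⅑)² = (-⅑)² = 1/81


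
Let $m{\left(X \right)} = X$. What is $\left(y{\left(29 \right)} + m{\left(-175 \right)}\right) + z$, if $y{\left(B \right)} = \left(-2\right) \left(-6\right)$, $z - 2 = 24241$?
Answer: $24080$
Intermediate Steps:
$z = 24243$ ($z = 2 + 24241 = 24243$)
$y{\left(B \right)} = 12$
$\left(y{\left(29 \right)} + m{\left(-175 \right)}\right) + z = \left(12 - 175\right) + 24243 = -163 + 24243 = 24080$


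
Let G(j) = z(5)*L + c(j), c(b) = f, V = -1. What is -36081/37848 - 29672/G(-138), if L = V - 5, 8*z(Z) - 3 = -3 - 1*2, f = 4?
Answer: -39411379/7304 ≈ -5395.9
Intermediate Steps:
c(b) = 4
z(Z) = -¼ (z(Z) = 3/8 + (-3 - 1*2)/8 = 3/8 + (-3 - 2)/8 = 3/8 + (⅛)*(-5) = 3/8 - 5/8 = -¼)
L = -6 (L = -1 - 5 = -6)
G(j) = 11/2 (G(j) = -¼*(-6) + 4 = 3/2 + 4 = 11/2)
-36081/37848 - 29672/G(-138) = -36081/37848 - 29672/11/2 = -36081*1/37848 - 29672*2/11 = -633/664 - 59344/11 = -39411379/7304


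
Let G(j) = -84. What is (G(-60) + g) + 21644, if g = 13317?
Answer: 34877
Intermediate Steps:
(G(-60) + g) + 21644 = (-84 + 13317) + 21644 = 13233 + 21644 = 34877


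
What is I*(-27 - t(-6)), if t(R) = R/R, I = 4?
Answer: -112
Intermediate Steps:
t(R) = 1
I*(-27 - t(-6)) = 4*(-27 - 1*1) = 4*(-27 - 1) = 4*(-28) = -112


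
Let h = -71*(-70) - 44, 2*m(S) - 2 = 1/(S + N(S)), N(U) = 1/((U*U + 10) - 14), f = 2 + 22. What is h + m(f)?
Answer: 67643069/13729 ≈ 4927.0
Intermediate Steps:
f = 24
N(U) = 1/(-4 + U²) (N(U) = 1/((U² + 10) - 14) = 1/((10 + U²) - 14) = 1/(-4 + U²))
m(S) = 1 + 1/(2*(S + 1/(-4 + S²)))
h = 4926 (h = 4970 - 44 = 4926)
h + m(f) = 4926 + (2 + (1 + 2*24)*(-4 + 24²))/(2*(1 + 24*(-4 + 24²))) = 4926 + (2 + (1 + 48)*(-4 + 576))/(2*(1 + 24*(-4 + 576))) = 4926 + (2 + 49*572)/(2*(1 + 24*572)) = 4926 + (2 + 28028)/(2*(1 + 13728)) = 4926 + (½)*28030/13729 = 4926 + (½)*(1/13729)*28030 = 4926 + 14015/13729 = 67643069/13729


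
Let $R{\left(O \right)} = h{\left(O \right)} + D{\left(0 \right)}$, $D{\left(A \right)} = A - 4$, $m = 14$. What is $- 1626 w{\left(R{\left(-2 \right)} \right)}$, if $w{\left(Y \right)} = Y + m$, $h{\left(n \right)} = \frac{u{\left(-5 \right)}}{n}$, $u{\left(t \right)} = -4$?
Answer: $-19512$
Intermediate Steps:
$D{\left(A \right)} = -4 + A$
$h{\left(n \right)} = - \frac{4}{n}$
$R{\left(O \right)} = -4 - \frac{4}{O}$ ($R{\left(O \right)} = - \frac{4}{O} + \left(-4 + 0\right) = - \frac{4}{O} - 4 = -4 - \frac{4}{O}$)
$w{\left(Y \right)} = 14 + Y$ ($w{\left(Y \right)} = Y + 14 = 14 + Y$)
$- 1626 w{\left(R{\left(-2 \right)} \right)} = - 1626 \left(14 - \left(4 + \frac{4}{-2}\right)\right) = - 1626 \left(14 - 2\right) = \left(-1626\right) 12 = -19512$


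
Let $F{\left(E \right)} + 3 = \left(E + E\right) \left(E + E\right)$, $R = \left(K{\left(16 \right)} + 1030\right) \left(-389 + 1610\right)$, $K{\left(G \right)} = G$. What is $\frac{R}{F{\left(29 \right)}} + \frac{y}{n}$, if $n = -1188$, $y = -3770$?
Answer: $\frac{764972089}{1996434} \approx 383.17$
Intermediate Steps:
$R = 1277166$ ($R = \left(16 + 1030\right) \left(-389 + 1610\right) = 1046 \cdot 1221 = 1277166$)
$F{\left(E \right)} = -3 + 4 E^{2}$ ($F{\left(E \right)} = -3 + \left(E + E\right) \left(E + E\right) = -3 + 2 E 2 E = -3 + 4 E^{2}$)
$\frac{R}{F{\left(29 \right)}} + \frac{y}{n} = \frac{1277166}{-3 + 4 \cdot 29^{2}} - \frac{3770}{-1188} = \frac{1277166}{-3 + 4 \cdot 841} - - \frac{1885}{594} = \frac{1277166}{-3 + 3364} + \frac{1885}{594} = \frac{1277166}{3361} + \frac{1885}{594} = \frac{764972089}{1996434}$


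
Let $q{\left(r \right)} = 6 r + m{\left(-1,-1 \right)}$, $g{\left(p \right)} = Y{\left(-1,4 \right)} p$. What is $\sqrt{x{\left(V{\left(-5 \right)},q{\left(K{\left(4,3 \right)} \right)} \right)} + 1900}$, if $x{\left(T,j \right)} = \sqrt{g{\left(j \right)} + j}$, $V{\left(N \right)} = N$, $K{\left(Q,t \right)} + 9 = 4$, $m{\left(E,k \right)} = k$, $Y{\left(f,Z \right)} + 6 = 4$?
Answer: $\sqrt{1900 + \sqrt{31}} \approx 43.653$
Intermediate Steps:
$Y{\left(f,Z \right)} = -2$ ($Y{\left(f,Z \right)} = -6 + 4 = -2$)
$K{\left(Q,t \right)} = -5$ ($K{\left(Q,t \right)} = -9 + 4 = -5$)
$g{\left(p \right)} = - 2 p$
$q{\left(r \right)} = -1 + 6 r$ ($q{\left(r \right)} = 6 r - 1 = -1 + 6 r$)
$x{\left(T,j \right)} = \sqrt{- j}$ ($x{\left(T,j \right)} = \sqrt{- 2 j + j} = \sqrt{- j}$)
$\sqrt{x{\left(V{\left(-5 \right)},q{\left(K{\left(4,3 \right)} \right)} \right)} + 1900} = \sqrt{\sqrt{- (-1 + 6 \left(-5\right))} + 1900} = \sqrt{\sqrt{- (-1 - 30)} + 1900} = \sqrt{\sqrt{\left(-1\right) \left(-31\right)} + 1900} = \sqrt{\sqrt{31} + 1900} = \sqrt{1900 + \sqrt{31}}$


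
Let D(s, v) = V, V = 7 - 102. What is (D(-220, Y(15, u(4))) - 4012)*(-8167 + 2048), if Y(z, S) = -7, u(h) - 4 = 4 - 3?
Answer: 25130733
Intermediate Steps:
u(h) = 5 (u(h) = 4 + (4 - 3) = 4 + 1 = 5)
V = -95
D(s, v) = -95
(D(-220, Y(15, u(4))) - 4012)*(-8167 + 2048) = (-95 - 4012)*(-8167 + 2048) = -4107*(-6119) = 25130733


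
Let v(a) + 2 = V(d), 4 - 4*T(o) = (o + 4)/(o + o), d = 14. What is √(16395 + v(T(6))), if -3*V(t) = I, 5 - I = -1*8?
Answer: √147498/3 ≈ 128.02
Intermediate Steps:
I = 13 (I = 5 - (-1)*8 = 5 - 1*(-8) = 5 + 8 = 13)
T(o) = 1 - (4 + o)/(8*o) (T(o) = 1 - (o + 4)/(4*(o + o)) = 1 - (4 + o)/(4*(2*o)) = 1 - (4 + o)*1/(2*o)/4 = 1 - (4 + o)/(8*o))
V(t) = -13/3 (V(t) = -⅓*13 = -13/3)
v(a) = -19/3 (v(a) = -2 - 13/3 = -19/3)
√(16395 + v(T(6))) = √(16395 - 19/3) = √(49166/3) = √147498/3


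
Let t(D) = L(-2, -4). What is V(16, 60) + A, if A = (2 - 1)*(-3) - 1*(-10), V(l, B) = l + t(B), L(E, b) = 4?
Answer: 27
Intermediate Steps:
t(D) = 4
V(l, B) = 4 + l (V(l, B) = l + 4 = 4 + l)
A = 7 (A = 1*(-3) + 10 = -3 + 10 = 7)
V(16, 60) + A = (4 + 16) + 7 = 20 + 7 = 27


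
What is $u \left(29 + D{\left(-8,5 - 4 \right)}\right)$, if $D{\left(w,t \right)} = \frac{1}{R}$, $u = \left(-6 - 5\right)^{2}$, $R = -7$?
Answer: $\frac{24442}{7} \approx 3491.7$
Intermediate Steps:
$u = 121$ ($u = \left(-11\right)^{2} = 121$)
$D{\left(w,t \right)} = - \frac{1}{7}$ ($D{\left(w,t \right)} = \frac{1}{-7} = - \frac{1}{7}$)
$u \left(29 + D{\left(-8,5 - 4 \right)}\right) = 121 \left(29 - \frac{1}{7}\right) = 121 \cdot \frac{202}{7} = \frac{24442}{7}$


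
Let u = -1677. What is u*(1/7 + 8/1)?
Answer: -95589/7 ≈ -13656.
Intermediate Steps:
u*(1/7 + 8/1) = -1677*(1/7 + 8/1) = -1677*(1*(1/7) + 8*1) = -1677*(1/7 + 8) = -1677*57/7 = -95589/7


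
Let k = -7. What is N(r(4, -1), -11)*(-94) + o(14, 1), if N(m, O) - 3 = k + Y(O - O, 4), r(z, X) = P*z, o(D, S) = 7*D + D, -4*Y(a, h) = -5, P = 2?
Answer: 741/2 ≈ 370.50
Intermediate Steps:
Y(a, h) = 5/4 (Y(a, h) = -¼*(-5) = 5/4)
o(D, S) = 8*D
r(z, X) = 2*z
N(m, O) = -11/4 (N(m, O) = 3 + (-7 + 5/4) = 3 - 23/4 = -11/4)
N(r(4, -1), -11)*(-94) + o(14, 1) = -11/4*(-94) + 8*14 = 517/2 + 112 = 741/2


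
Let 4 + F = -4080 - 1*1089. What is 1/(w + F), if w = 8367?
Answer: 1/3194 ≈ 0.00031309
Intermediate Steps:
F = -5173 (F = -4 + (-4080 - 1*1089) = -4 + (-4080 - 1089) = -4 - 5169 = -5173)
1/(w + F) = 1/(8367 - 5173) = 1/3194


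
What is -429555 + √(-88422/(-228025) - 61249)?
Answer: -429555 + I*√127385845218163/45605 ≈ -4.2956e+5 + 247.48*I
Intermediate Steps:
-429555 + √(-88422/(-228025) - 61249) = -429555 + √(-88422*(-1/228025) - 61249) = -429555 + √(88422/228025 - 61249) = -429555 + √(-13966214803/228025) = -429555 + I*√127385845218163/45605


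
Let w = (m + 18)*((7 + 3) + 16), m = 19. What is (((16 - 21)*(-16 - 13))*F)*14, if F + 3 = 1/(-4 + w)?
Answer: -2916095/479 ≈ -6087.9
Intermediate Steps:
w = 962 (w = (19 + 18)*((7 + 3) + 16) = 37*(10 + 16) = 37*26 = 962)
F = -2873/958 (F = -3 + 1/(-4 + 962) = -3 + 1/958 = -2873/958 ≈ -2.9990)
(((16 - 21)*(-16 - 13))*F)*14 = (((16 - 21)*(-16 - 13))*(-2873/958))*14 = (-5*(-29)*(-2873/958))*14 = (145*(-2873/958))*14 = -416585/958*14 = -2916095/479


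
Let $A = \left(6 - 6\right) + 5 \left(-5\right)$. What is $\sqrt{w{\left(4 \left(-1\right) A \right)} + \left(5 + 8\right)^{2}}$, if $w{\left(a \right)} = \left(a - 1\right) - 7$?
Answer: $3 \sqrt{29} \approx 16.155$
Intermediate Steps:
$A = -25$ ($A = \left(6 - 6\right) - 25 = 0 - 25 = -25$)
$w{\left(a \right)} = -8 + a$ ($w{\left(a \right)} = \left(-1 + a\right) - 7 = -8 + a$)
$\sqrt{w{\left(4 \left(-1\right) A \right)} + \left(5 + 8\right)^{2}} = \sqrt{\left(-8 + 4 \left(-1\right) \left(-25\right)\right) + \left(5 + 8\right)^{2}} = \sqrt{\left(-8 - -100\right) + 13^{2}} = \sqrt{\left(-8 + 100\right) + 169} = \sqrt{92 + 169} = \sqrt{261} = 3 \sqrt{29}$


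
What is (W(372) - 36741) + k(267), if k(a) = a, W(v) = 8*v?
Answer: -33498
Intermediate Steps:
(W(372) - 36741) + k(267) = (8*372 - 36741) + 267 = (2976 - 36741) + 267 = -33765 + 267 = -33498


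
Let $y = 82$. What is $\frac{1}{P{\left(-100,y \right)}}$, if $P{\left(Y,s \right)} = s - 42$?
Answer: $\frac{1}{40} \approx 0.025$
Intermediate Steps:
$P{\left(Y,s \right)} = -42 + s$
$\frac{1}{P{\left(-100,y \right)}} = \frac{1}{-42 + 82} = \frac{1}{40}$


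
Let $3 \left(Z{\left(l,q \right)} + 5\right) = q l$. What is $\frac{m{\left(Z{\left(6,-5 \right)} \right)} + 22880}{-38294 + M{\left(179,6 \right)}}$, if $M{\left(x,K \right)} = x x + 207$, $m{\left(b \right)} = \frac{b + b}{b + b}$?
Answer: $- \frac{22881}{6046} \approx -3.7845$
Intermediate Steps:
$Z{\left(l,q \right)} = -5 + \frac{l q}{3}$ ($Z{\left(l,q \right)} = -5 + \frac{q l}{3} = -5 + \frac{l q}{3}$)
$m{\left(b \right)} = 1$ ($m{\left(b \right)} = \frac{2 b}{2 b} = 2 b \frac{1}{2 b} = 1$)
$M{\left(x,K \right)} = 207 + x^{2}$ ($M{\left(x,K \right)} = x^{2} + 207 = 207 + x^{2}$)
$\frac{m{\left(Z{\left(6,-5 \right)} \right)} + 22880}{-38294 + M{\left(179,6 \right)}} = \frac{1 + 22880}{-38294 + \left(207 + 179^{2}\right)} = \frac{22881}{-38294 + \left(207 + 32041\right)} = \frac{22881}{-38294 + 32248} = \frac{22881}{-6046} = 22881 \left(- \frac{1}{6046}\right) = - \frac{22881}{6046}$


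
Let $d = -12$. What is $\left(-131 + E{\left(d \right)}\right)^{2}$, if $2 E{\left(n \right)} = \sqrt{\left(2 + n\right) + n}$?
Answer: $\frac{\left(262 - i \sqrt{22}\right)^{2}}{4} \approx 17156.0 - 614.44 i$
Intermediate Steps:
$E{\left(n \right)} = \frac{\sqrt{2 + 2 n}}{2}$ ($E{\left(n \right)} = \frac{\sqrt{\left(2 + n\right) + n}}{2} = \frac{\sqrt{2 + 2 n}}{2}$)
$\left(-131 + E{\left(d \right)}\right)^{2} = \left(-131 + \frac{\sqrt{2 + 2 \left(-12\right)}}{2}\right)^{2} = \left(-131 + \frac{\sqrt{2 - 24}}{2}\right)^{2} = \left(-131 + \frac{\sqrt{-22}}{2}\right)^{2} = \left(-131 + \frac{i \sqrt{22}}{2}\right)^{2}$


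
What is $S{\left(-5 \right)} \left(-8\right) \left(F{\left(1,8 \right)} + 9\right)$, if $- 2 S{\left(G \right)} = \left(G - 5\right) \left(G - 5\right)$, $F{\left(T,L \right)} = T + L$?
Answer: $7200$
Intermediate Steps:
$F{\left(T,L \right)} = L + T$
$S{\left(G \right)} = - \frac{\left(-5 + G\right)^{2}}{2}$ ($S{\left(G \right)} = - \frac{\left(G - 5\right) \left(G - 5\right)}{2} = - \frac{\left(-5 + G\right) \left(-5 + G\right)}{2} = - \frac{\left(-5 + G\right)^{2}}{2}$)
$S{\left(-5 \right)} \left(-8\right) \left(F{\left(1,8 \right)} + 9\right) = - \frac{\left(-5 - 5\right)^{2}}{2} \left(-8\right) \left(\left(8 + 1\right) + 9\right) = - \frac{\left(-10\right)^{2}}{2} \left(-8\right) \left(9 + 9\right) = \left(- \frac{1}{2}\right) 100 \left(-8\right) 18 = \left(-50\right) \left(-8\right) 18 = 400 \cdot 18 = 7200$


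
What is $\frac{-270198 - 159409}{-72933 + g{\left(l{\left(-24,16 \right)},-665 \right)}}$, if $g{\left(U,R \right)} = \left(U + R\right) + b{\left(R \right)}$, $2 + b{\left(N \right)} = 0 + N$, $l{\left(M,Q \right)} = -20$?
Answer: $\frac{429607}{74285} \approx 5.7832$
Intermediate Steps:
$b{\left(N \right)} = -2 + N$ ($b{\left(N \right)} = -2 + \left(0 + N\right) = -2 + N$)
$g{\left(U,R \right)} = -2 + U + 2 R$ ($g{\left(U,R \right)} = \left(U + R\right) + \left(-2 + R\right) = \left(R + U\right) + \left(-2 + R\right) = -2 + U + 2 R$)
$\frac{-270198 - 159409}{-72933 + g{\left(l{\left(-24,16 \right)},-665 \right)}} = \frac{-270198 - 159409}{-72933 - 1352} = - \frac{429607}{-72933 - 1352} = - \frac{429607}{-74285} = \left(-429607\right) \left(- \frac{1}{74285}\right) = \frac{429607}{74285}$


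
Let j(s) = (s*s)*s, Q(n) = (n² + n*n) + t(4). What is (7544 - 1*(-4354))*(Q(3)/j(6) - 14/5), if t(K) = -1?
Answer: -1942679/60 ≈ -32378.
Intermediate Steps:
Q(n) = -1 + 2*n² (Q(n) = (n² + n*n) - 1 = (n² + n²) - 1 = 2*n² - 1 = -1 + 2*n²)
j(s) = s³ (j(s) = s²*s = s³)
(7544 - 1*(-4354))*(Q(3)/j(6) - 14/5) = (7544 - 1*(-4354))*((-1 + 2*3²)/(6³) - 14/5) = (7544 + 4354)*((-1 + 2*9)/216 - 14*⅕) = 11898*((-1 + 18)*(1/216) - 14/5) = 11898*(17*(1/216) - 14/5) = 11898*(17/216 - 14/5) = 11898*(-2939/1080) = -1942679/60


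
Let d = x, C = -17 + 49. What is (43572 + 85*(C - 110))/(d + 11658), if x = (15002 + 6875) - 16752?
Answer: 36942/16783 ≈ 2.2012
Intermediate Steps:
C = 32
x = 5125 (x = 21877 - 16752 = 5125)
d = 5125
(43572 + 85*(C - 110))/(d + 11658) = (43572 + 85*(32 - 110))/(5125 + 11658) = (43572 + 85*(-78))/16783 = (43572 - 6630)*(1/16783) = 36942*(1/16783) = 36942/16783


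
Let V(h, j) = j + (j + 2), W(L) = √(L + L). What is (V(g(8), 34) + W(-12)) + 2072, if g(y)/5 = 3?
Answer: 2142 + 2*I*√6 ≈ 2142.0 + 4.899*I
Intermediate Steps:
g(y) = 15 (g(y) = 5*3 = 15)
W(L) = √2*√L (W(L) = √(2*L) = √2*√L)
V(h, j) = 2 + 2*j (V(h, j) = j + (2 + j) = 2 + 2*j)
(V(g(8), 34) + W(-12)) + 2072 = ((2 + 2*34) + √2*√(-12)) + 2072 = ((2 + 68) + √2*(2*I*√3)) + 2072 = (70 + 2*I*√6) + 2072 = 2142 + 2*I*√6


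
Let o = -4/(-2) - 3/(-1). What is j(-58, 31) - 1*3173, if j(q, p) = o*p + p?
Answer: -2987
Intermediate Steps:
o = 5 (o = -4*(-½) - 3*(-1) = 2 + 3 = 5)
j(q, p) = 6*p (j(q, p) = 5*p + p = 6*p)
j(-58, 31) - 1*3173 = 6*31 - 1*3173 = 186 - 3173 = -2987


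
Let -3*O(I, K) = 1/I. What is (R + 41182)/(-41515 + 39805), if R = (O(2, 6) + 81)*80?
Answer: -71473/2565 ≈ -27.865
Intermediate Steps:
O(I, K) = -1/(3*I)
R = 19400/3 (R = (-1/3/2 + 81)*80 = (-1/3*1/2 + 81)*80 = (-1/6 + 81)*80 = (485/6)*80 = 19400/3 ≈ 6466.7)
(R + 41182)/(-41515 + 39805) = (19400/3 + 41182)/(-41515 + 39805) = (142946/3)/(-1710) = (142946/3)*(-1/1710) = -71473/2565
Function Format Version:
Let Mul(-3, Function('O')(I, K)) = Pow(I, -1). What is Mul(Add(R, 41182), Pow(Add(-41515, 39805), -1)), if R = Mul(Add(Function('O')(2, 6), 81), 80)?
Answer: Rational(-71473, 2565) ≈ -27.865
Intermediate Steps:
Function('O')(I, K) = Mul(Rational(-1, 3), Pow(I, -1))
R = Rational(19400, 3) (R = Mul(Add(Mul(Rational(-1, 3), Pow(2, -1)), 81), 80) = Mul(Add(Mul(Rational(-1, 3), Rational(1, 2)), 81), 80) = Mul(Add(Rational(-1, 6), 81), 80) = Mul(Rational(485, 6), 80) = Rational(19400, 3) ≈ 6466.7)
Mul(Add(R, 41182), Pow(Add(-41515, 39805), -1)) = Mul(Add(Rational(19400, 3), 41182), Pow(Add(-41515, 39805), -1)) = Mul(Rational(142946, 3), Pow(-1710, -1)) = Mul(Rational(142946, 3), Rational(-1, 1710)) = Rational(-71473, 2565)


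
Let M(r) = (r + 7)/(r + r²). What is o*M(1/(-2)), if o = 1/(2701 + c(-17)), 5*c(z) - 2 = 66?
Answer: -130/13573 ≈ -0.0095778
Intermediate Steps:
c(z) = 68/5 (c(z) = ⅖ + (⅕)*66 = ⅖ + 66/5 = 68/5)
o = 5/13573 (o = 1/(2701 + 68/5) = 1/(13573/5) = 5/13573 ≈ 0.00036838)
M(r) = (7 + r)/(r + r²)
o*M(1/(-2)) = 5*((7 + 1/(-2))/((1/(-2))*(1 + 1/(-2))))/13573 = 5*((7 - ½)/((-½)*(1 - ½)))/13573 = 5*(-2*13/2/½)/13573 = 5*(-2*2*13/2)/13573 = (5/13573)*(-26) = -130/13573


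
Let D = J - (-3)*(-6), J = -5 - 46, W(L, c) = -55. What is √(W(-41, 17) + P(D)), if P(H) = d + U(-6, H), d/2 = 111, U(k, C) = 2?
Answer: 13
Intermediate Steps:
d = 222 (d = 2*111 = 222)
J = -51
D = -69 (D = -51 - (-3)*(-6) = -51 - 1*18 = -51 - 18 = -69)
P(H) = 224 (P(H) = 222 + 2 = 224)
√(W(-41, 17) + P(D)) = √(-55 + 224) = √169 = 13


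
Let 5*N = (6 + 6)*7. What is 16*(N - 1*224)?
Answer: -16576/5 ≈ -3315.2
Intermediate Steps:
N = 84/5 (N = ((6 + 6)*7)/5 = (12*7)/5 = (⅕)*84 = 84/5 ≈ 16.800)
16*(N - 1*224) = 16*(84/5 - 1*224) = 16*(84/5 - 224) = 16*(-1036/5) = -16576/5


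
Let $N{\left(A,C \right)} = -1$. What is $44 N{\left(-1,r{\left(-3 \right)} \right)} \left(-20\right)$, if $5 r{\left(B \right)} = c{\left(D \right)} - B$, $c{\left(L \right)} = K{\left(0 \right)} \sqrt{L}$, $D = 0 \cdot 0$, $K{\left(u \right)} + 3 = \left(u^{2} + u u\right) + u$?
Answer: $880$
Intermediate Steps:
$K{\left(u \right)} = -3 + u + 2 u^{2}$ ($K{\left(u \right)} = -3 + \left(\left(u^{2} + u u\right) + u\right) = -3 + \left(\left(u^{2} + u^{2}\right) + u\right) = -3 + \left(2 u^{2} + u\right) = -3 + \left(u + 2 u^{2}\right) = -3 + u + 2 u^{2}$)
$D = 0$
$c{\left(L \right)} = - 3 \sqrt{L}$ ($c{\left(L \right)} = \left(-3 + 0 + 2 \cdot 0^{2}\right) \sqrt{L} = \left(-3 + 0 + 2 \cdot 0\right) \sqrt{L} = \left(-3 + 0 + 0\right) \sqrt{L} = - 3 \sqrt{L}$)
$r{\left(B \right)} = - \frac{B}{5}$ ($r{\left(B \right)} = \frac{- 3 \sqrt{0} - B}{5} = \frac{\left(-3\right) 0 - B}{5} = \frac{0 - B}{5} = \frac{\left(-1\right) B}{5} = - \frac{B}{5}$)
$44 N{\left(-1,r{\left(-3 \right)} \right)} \left(-20\right) = 44 \left(-1\right) \left(-20\right) = \left(-44\right) \left(-20\right) = 880$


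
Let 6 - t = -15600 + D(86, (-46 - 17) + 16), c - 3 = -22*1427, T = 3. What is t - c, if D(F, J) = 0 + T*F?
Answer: 46739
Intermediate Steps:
D(F, J) = 3*F (D(F, J) = 0 + 3*F = 3*F)
c = -31391 (c = 3 - 22*1427 = 3 - 31394 = -31391)
t = 15348 (t = 6 - (-15600 + 3*86) = 6 - (-15600 + 258) = 6 - 1*(-15342) = 6 + 15342 = 15348)
t - c = 15348 - 1*(-31391) = 15348 + 31391 = 46739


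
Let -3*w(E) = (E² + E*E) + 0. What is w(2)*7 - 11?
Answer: -89/3 ≈ -29.667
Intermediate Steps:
w(E) = -2*E²/3 (w(E) = -((E² + E*E) + 0)/3 = -((E² + E²) + 0)/3 = -(2*E² + 0)/3 = -2*E²/3)
w(2)*7 - 11 = -⅔*2²*7 - 11 = -⅔*4*7 - 11 = -8/3*7 - 11 = -56/3 - 11 = -89/3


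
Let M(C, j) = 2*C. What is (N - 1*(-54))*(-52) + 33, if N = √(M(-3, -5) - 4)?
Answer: -2775 - 52*I*√10 ≈ -2775.0 - 164.44*I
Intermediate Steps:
N = I*√10 (N = √(2*(-3) - 4) = √(-6 - 4) = √(-10) = I*√10 ≈ 3.1623*I)
(N - 1*(-54))*(-52) + 33 = (I*√10 - 1*(-54))*(-52) + 33 = (I*√10 + 54)*(-52) + 33 = (54 + I*√10)*(-52) + 33 = (-2808 - 52*I*√10) + 33 = -2775 - 52*I*√10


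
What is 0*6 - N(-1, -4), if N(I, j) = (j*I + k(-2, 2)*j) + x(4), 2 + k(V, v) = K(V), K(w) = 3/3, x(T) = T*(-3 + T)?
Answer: -12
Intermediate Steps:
K(w) = 1 (K(w) = 3*(1/3) = 1)
k(V, v) = -1 (k(V, v) = -2 + 1 = -1)
N(I, j) = 4 - j + I*j (N(I, j) = (j*I - j) + 4*(-3 + 4) = (I*j - j) + 4*1 = (-j + I*j) + 4 = 4 - j + I*j)
0*6 - N(-1, -4) = 0*6 - (4 - 1*(-4) - 1*(-4)) = 0 - (4 + 4 + 4) = 0 - 1*12 = 0 - 12 = -12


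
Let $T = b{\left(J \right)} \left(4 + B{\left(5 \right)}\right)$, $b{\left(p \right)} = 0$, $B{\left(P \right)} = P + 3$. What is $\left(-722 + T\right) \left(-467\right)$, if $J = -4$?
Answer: $337174$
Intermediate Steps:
$B{\left(P \right)} = 3 + P$
$T = 0$ ($T = 0 \left(4 + \left(3 + 5\right)\right) = 0 \left(4 + 8\right) = 0 \cdot 12 = 0$)
$\left(-722 + T\right) \left(-467\right) = \left(-722 + 0\right) \left(-467\right) = \left(-722\right) \left(-467\right) = 337174$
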